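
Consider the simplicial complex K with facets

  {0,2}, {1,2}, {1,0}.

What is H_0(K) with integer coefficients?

Fix the vertex order 0 < 1 < 2 and write every simplex with vertices in increasing order. Then dim K = 1 and the simplices of K are:

  0-simplices (3): [0], [1], [2]
  1-simplices (3): [0,1], [0,2], [1,2]

giving chain groups C_0 ≅ Z^3, C_1 ≅ Z^3.

The boundary map ∂_1: C_1 → C_0 sends each edge [p,q] (with p < q) to q − p.
This gives a 3×3 integer matrix of rank 2; reducing to Smith normal form yields diagonal entries (1,1).

From H_k ≅ ker(∂_k) / im(∂_{k+1}) we obtain:

  H_0: rank C_0 − rank ∂_1 = 3 − 2 = 1, and the invariant factors of ∂_1 are all 1, so H_0 ≅ Z.

H_0 = Z.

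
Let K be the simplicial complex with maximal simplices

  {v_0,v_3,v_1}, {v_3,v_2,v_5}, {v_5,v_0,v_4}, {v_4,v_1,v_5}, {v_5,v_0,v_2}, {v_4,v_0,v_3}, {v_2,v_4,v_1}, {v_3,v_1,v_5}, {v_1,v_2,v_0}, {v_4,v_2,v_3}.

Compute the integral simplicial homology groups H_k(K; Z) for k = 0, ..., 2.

Order the vertices as v_0 < v_1 < v_2 < v_3 < v_4 < v_5. Listing each simplex with vertices in this order, K has dimension 2 with simplices:

  0-simplices (6): [v_0], [v_1], [v_2], [v_3], [v_4], [v_5]
  1-simplices (15): (15 of them)
  2-simplices (10): [v_0,v_1,v_2], [v_0,v_1,v_3], [v_0,v_2,v_5], [v_0,v_3,v_4], [v_0,v_4,v_5], [v_1,v_2,v_4], [v_1,v_3,v_5], [v_1,v_4,v_5], [v_2,v_3,v_4], [v_2,v_3,v_5]

Hence C_0 ≅ Z^6, C_1 ≅ Z^15, C_2 ≅ Z^10.

∂_1: C_1 → C_0 is given by ∂[p,q] = [q] − [p]. For instance
  ∂[v_2,v_5] = [v_5] − [v_2].
The 6×15 boundary matrix has rank 5 and Smith normal form diag(1,1,1,1,1).

∂_2: C_2 → C_1 sends each 2-simplex [p,q,r] to [q,r] − [p,r] + [p,q]. For instance
  ∂[v_0,v_2,v_5] = [v_2,v_5] − [v_0,v_5] + [v_0,v_2],
  ∂[v_2,v_3,v_5] = [v_3,v_5] − [v_2,v_5] + [v_2,v_3].
As a 15×10 matrix over Z this has rank 10, with invariant factors (1,1,1,1,1,1,1,1,1,2).

Reading off H_k = ker ∂_k / im ∂_{k+1}:

  H_0: rank C_0 − rank ∂_1 = 6 − 5 = 1, and the invariant factors of ∂_1 are all 1, so H_0 = Z.
  H_1: rank ker ∂_1 − rank ∂_2 = (15 − 5) − 10 = 0, and ∂_2 has invariant factor 2 > 1, so H_1 = Z/2Z.
  H_2: rank ker ∂_2 − rank ∂_3 = (10 − 10) − 0 = 0, and there is no ∂_3, so H_2 = 0.

(K is a triangulation of the real projective plane RP^2.)

H_0 = Z,  H_1 = Z/2Z,  H_2 = 0.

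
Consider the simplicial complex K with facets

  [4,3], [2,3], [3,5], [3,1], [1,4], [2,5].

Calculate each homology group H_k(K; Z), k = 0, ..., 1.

H_0 = Z,  H_1 = Z^2.

K has 5 vertices, 6 edges.
rank ∂_0 = 0, rank ∂_1 = 4 ⇒ b_0 = 5 − 0 − 4 = 1; all invariant factors of ∂_1 are 1 so no torsion. So H_0 ≅ Z.
rank ∂_1 = 4, rank ∂_2 = 0 ⇒ b_1 = 6 − 4 − 0 = 2. So H_1 ≅ Z^2.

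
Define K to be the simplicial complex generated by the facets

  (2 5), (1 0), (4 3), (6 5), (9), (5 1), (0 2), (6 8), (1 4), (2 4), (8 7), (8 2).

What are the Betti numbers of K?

We work with the vertex ordering 0 < 1 < 2 < 3 < 4 < 5 < 6 < 7 < 8 < 9. The simplices of K, each written with vertices in increasing order, are:

  0-simplices (10): [0], [1], [2], [3], [4], [5], [6], [7], [8], [9]
  1-simplices (11): [0,1], [0,2], [1,4], [1,5], [2,4], [2,5], [2,8], [3,4], [5,6], [6,8], [7,8]

Hence C_0 ≅ Z^10, C_1 ≅ Z^11.

∂_1: C_1 → C_0 sends each edge [p,q] (with p < q) to q − p.
This gives a 10×11 integer matrix of rank 8; reducing to Smith normal form yields diagonal entries (1,1,1,1,1,1,1,1).

Reading off H_k = ker ∂_k / im ∂_{k+1}:

  H_0: rank C_0 − rank ∂_1 = 10 − 8 = 2, and the invariant factors of ∂_1 are all 1, so H_0 = Z^2.
  H_1: rank ker ∂_1 − rank ∂_2 = (11 − 8) − 0 = 3, and there is no ∂_2, so H_1 = Z^3.

As a check, the Euler characteristic is 10 − 11 = -1, which agrees with 2 − 3 = -1.

Hence the Betti numbers are b_0 = 2, b_1 = 3.

b_0 = 2, b_1 = 3.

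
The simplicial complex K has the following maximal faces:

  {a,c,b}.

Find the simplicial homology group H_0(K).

H_0 = Z.

Take the total order a < b < c on the vertex set. Then K (dimension 2) consists of the simplices:

  0-simplices (3): a, b, c
  1-simplices (3): ab, ac, bc
  2-simplices (1): abc

giving chain groups C_0 ≅ Z^3, C_1 ≅ Z^3, C_2 ≅ Z^1.

Boundary ∂_1: C_1 → C_0 sends each edge [p,q] (with p < q) to q − p.
The 3×3 boundary matrix has rank 2 and Smith normal form diag(1,1).

Boundary ∂_2: C_2 → C_1 sends each 2-simplex [p,q,r] to [q,r] − [p,r] + [p,q]. For instance
  ∂abc = bc − ac + ab.
As a 3×1 matrix over Z this has rank 1, with invariant factors (1).

From H_k ≅ ker(∂_k) / im(∂_{k+1}) we obtain:

  H_0: rank C_0 − rank ∂_1 = 3 − 2 = 1, and the invariant factors of ∂_1 are all 1, so H_0 = Z.

(K is a triangulation of the 2-simplex.)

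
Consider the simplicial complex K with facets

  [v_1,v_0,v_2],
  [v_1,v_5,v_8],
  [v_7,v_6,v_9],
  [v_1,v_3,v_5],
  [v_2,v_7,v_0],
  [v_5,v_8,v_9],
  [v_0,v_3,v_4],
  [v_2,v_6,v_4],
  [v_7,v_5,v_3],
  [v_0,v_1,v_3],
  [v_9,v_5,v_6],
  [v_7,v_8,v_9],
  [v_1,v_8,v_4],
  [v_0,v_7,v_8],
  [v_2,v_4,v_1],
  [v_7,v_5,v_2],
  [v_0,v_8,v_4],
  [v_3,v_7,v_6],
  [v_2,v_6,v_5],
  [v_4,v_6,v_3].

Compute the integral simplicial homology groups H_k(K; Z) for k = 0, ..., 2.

Order the vertices as v_0 < v_1 < v_2 < v_3 < v_4 < v_5 < v_6 < v_7 < v_8 < v_9. Listing each simplex with vertices in this order, K has dimension 2 with simplices:

  0-simplices (10): [v_0], [v_1], [v_2], [v_3], [v_4], [v_5], [v_6], [v_7], [v_8], [v_9]
  1-simplices (30): (30 of them)
  2-simplices (20): (20 of them)

giving chain groups C_0 ≅ Z^10, C_1 ≅ Z^30, C_2 ≅ Z^20.

Boundary ∂_1: C_1 → C_0 maps an edge to its endpoints' difference, ∂[p,q] = q − p. For instance
  ∂[v_6,v_9] = [v_9] − [v_6].
This gives a 10×30 integer matrix of rank 9; reducing to Smith normal form yields diagonal entries (1,1,1,1,1,1,1,1,1).

Boundary ∂_2: C_2 → C_1 acts by ∂[p,q,r] = [q,r] − [p,r] + [p,q]. For instance
  ∂[v_3,v_4,v_6] = [v_4,v_6] − [v_3,v_6] + [v_3,v_4],
  ∂[v_1,v_2,v_4] = [v_2,v_4] − [v_1,v_4] + [v_1,v_2].
The resulting 30×20 matrix has rank 20, and its Smith normal form has invariant factors (1,1,1,1,1,1,1,1,1,1,1,1,1,1,1,1,1,1,1,2).

From H_k ≅ ker(∂_k) / im(∂_{k+1}) we obtain:

  H_0: rank C_0 − rank ∂_1 = 10 − 9 = 1, and the invariant factors of ∂_1 are all 1, so H_0 = Z.
  H_1: rank ker ∂_1 − rank ∂_2 = (30 − 9) − 20 = 1, and ∂_2 has invariant factor 2 > 1, so H_1 = Z × Z/2.
  H_2: rank ker ∂_2 − rank ∂_3 = (20 − 20) − 0 = 0, and there is no ∂_3, so H_2 = 0.

As a check, the Euler characteristic is 10 − 30 + 20 = 0, which agrees with 1 − 1 + 0 = 0.
(K is a triangulation of the Klein bottle.)

H_0 ≅ Z,  H_1 ≅ Z × Z/2,  H_2 = 0.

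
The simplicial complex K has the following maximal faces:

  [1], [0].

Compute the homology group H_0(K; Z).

H_0 ≅ Z^2.

We work with the vertex ordering 0 < 1. The simplices of K, each written with vertices in increasing order, are:

  0-simplices (2): [0], [1]

so the chain groups are C_0 ≅ Z^2.

From H_k ≅ ker(∂_k) / im(∂_{k+1}) we obtain:

  H_0: rank C_0 − rank ∂_1 = 2 − 0 = 2, and there is no ∂_1, so H_0 = Z^2.

(K is a triangulation of a set of 2 points.)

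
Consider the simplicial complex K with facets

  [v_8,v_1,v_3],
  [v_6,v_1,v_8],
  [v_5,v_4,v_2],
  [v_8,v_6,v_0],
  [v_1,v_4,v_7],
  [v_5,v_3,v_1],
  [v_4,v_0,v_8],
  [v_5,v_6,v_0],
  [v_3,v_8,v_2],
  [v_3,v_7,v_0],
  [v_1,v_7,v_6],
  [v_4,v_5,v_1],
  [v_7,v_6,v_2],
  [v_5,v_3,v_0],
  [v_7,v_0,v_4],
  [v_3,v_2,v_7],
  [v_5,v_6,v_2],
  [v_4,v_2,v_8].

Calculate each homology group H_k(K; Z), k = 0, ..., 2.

K has 9 vertices, 27 edges, 18 triangles.
rank ∂_0 = 0, rank ∂_1 = 8 ⇒ b_0 = 9 − 0 − 8 = 1; all invariant factors of ∂_1 are 1 so no torsion. So H_0 = Z.
rank ∂_1 = 8, rank ∂_2 = 17 ⇒ b_1 = 27 − 8 − 17 = 2; all invariant factors of ∂_2 are 1 so no torsion. So H_1 = Z^2.
rank ∂_2 = 17, rank ∂_3 = 0 ⇒ b_2 = 18 − 17 − 0 = 1. So H_2 = Z.

H_0 = Z,  H_1 = Z^2,  H_2 = Z.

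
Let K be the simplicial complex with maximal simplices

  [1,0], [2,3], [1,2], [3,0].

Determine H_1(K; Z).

Fix the vertex order 0 < 1 < 2 < 3 and write every simplex with vertices in increasing order. Then dim K = 1 and the simplices of K are:

  0-simplices (4): [0], [1], [2], [3]
  1-simplices (4): [0,1], [0,3], [1,2], [2,3]

so the chain groups are C_0 ≅ Z^4, C_1 ≅ Z^4.

∂_1: C_1 → C_0 is given by ∂[p,q] = [q] − [p].
As a 4×4 matrix over Z this has rank 3, with invariant factors (1,1,1).

Computing H_k = (kernel of ∂_k) / (image of ∂_{k+1}):

  H_1: rank ker ∂_1 − rank ∂_2 = (4 − 3) − 0 = 1, and there is no ∂_2, so H_1 = Z.

(K is a triangulation of the circle S^1.)

H_1 ≅ Z.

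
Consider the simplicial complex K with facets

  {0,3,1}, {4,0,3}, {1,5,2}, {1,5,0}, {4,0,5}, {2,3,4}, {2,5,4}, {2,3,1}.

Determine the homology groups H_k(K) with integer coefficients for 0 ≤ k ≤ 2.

H_0 ≅ Z,  H_1 = 0,  H_2 ≅ Z.

We work with the vertex ordering 0 < 1 < 2 < 3 < 4 < 5. The simplices of K, each written with vertices in increasing order, are:

  0-simplices (6): [0], [1], [2], [3], [4], [5]
  1-simplices (12): [0,1], [0,3], [0,4], [0,5], [1,2], [1,3], [1,5], [2,3], [2,4], [2,5], [3,4], [4,5]
  2-simplices (8): [0,1,3], [0,1,5], [0,3,4], [0,4,5], [1,2,3], [1,2,5], [2,3,4], [2,4,5]

giving chain groups C_0 ≅ Z^6, C_1 ≅ Z^12, C_2 ≅ Z^8.

Boundary ∂_1: C_1 → C_0 is given by ∂[p,q] = [q] − [p].
As a 6×12 matrix over Z this has rank 5, with invariant factors (1,1,1,1,1).

Boundary ∂_2: C_2 → C_1 sends each 2-simplex [p,q,r] to [q,r] − [p,r] + [p,q]. For instance
  ∂[0,1,5] = [1,5] − [0,5] + [0,1],
  ∂[1,2,5] = [2,5] − [1,5] + [1,2].
The resulting 12×8 matrix has rank 7, and its Smith normal form has invariant factors (1,1,1,1,1,1,1).

Reading off H_k = ker ∂_k / im ∂_{k+1}:

  H_0: rank C_0 − rank ∂_1 = 6 − 5 = 1, and the invariant factors of ∂_1 are all 1, so H_0 = Z.
  H_1: rank ker ∂_1 − rank ∂_2 = (12 − 5) − 7 = 0, and the invariant factors of ∂_2 are all 1, so H_1 = 0.
  H_2: rank ker ∂_2 − rank ∂_3 = (8 − 7) − 0 = 1, and there is no ∂_3, so H_2 = Z.

(K is a triangulation of the 2-sphere S^2.)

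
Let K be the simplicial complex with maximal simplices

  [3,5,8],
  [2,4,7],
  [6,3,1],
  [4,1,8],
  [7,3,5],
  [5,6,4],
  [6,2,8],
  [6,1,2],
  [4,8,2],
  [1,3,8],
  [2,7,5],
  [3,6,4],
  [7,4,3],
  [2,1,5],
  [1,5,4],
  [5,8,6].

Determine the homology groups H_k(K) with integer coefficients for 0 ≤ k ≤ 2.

H_0 ≅ Z,  H_1 ≅ Z^2,  H_2 ≅ Z.

Take the total order 1 < 2 < 3 < 4 < 5 < 6 < 7 < 8 on the vertex set. Then K (dimension 2) consists of the simplices:

  0-simplices (8): [1], [2], [3], [4], [5], [6], [7], [8]
  1-simplices (24): (24 of them)
  2-simplices (16): [1,2,5], [1,2,6], [1,3,6], [1,3,8], [1,4,5], [1,4,8], [2,4,7], [2,4,8], [2,5,7], [2,6,8], [3,4,6], [3,4,7], [3,5,7], [3,5,8], [4,5,6], [5,6,8]

so the chain groups are C_0 ≅ Z^8, C_1 ≅ Z^24, C_2 ≅ Z^16.

The boundary map ∂_1: C_1 → C_0 is given by ∂[p,q] = [q] − [p].
As a 8×24 matrix over Z this has rank 7, with invariant factors (1,1,1,1,1,1,1).

∂_2: C_2 → C_1 maps a triangle to the signed sum of its edges. For instance
  ∂[2,4,7] = [4,7] − [2,7] + [2,4],
  ∂[5,6,8] = [6,8] − [5,8] + [5,6].
The 24×16 boundary matrix has rank 15 and Smith normal form diag(1,1,1,1,1,1,1,1,1,1,1,1,1,1,1).

Computing H_k = (kernel of ∂_k) / (image of ∂_{k+1}):

  H_0: rank C_0 − rank ∂_1 = 8 − 7 = 1, and the invariant factors of ∂_1 are all 1, so H_0 = Z.
  H_1: rank ker ∂_1 − rank ∂_2 = (24 − 7) − 15 = 2, and the invariant factors of ∂_2 are all 1, so H_1 = Z^2.
  H_2: rank ker ∂_2 − rank ∂_3 = (16 − 15) − 0 = 1, and there is no ∂_3, so H_2 = Z.

(K is a triangulation of the torus T^2.)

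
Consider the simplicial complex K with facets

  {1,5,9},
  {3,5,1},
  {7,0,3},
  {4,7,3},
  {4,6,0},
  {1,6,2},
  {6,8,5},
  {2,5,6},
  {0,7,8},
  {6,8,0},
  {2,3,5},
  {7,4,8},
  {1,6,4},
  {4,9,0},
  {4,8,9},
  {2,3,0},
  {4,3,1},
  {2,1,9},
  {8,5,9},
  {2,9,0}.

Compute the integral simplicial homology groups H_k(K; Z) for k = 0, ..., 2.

Order the vertices as 0 < 1 < 2 < 3 < 4 < 5 < 6 < 7 < 8 < 9. Listing each simplex with vertices in this order, K has dimension 2 with simplices:

  0-simplices (10): [0], [1], [2], [3], [4], [5], [6], [7], [8], [9]
  1-simplices (30): (30 of them)
  2-simplices (20): (20 of them)

giving chain groups C_0 ≅ Z^10, C_1 ≅ Z^30, C_2 ≅ Z^20.

∂_1: C_1 → C_0 maps an edge to its endpoints' difference, ∂[p,q] = q − p. For instance
  ∂[2,5] = [5] − [2].
As a 10×30 matrix over Z this has rank 9, with invariant factors (1,1,1,1,1,1,1,1,1).

Boundary ∂_2: C_2 → C_1 acts by ∂[p,q,r] = [q,r] − [p,r] + [p,q]. For instance
  ∂[1,3,4] = [3,4] − [1,4] + [1,3],
  ∂[1,2,6] = [2,6] − [1,6] + [1,2].
The 30×20 boundary matrix has rank 20 and Smith normal form diag(1,1,1,1,1,1,1,1,1,1,1,1,1,1,1,1,1,1,1,2).

From H_k ≅ ker(∂_k) / im(∂_{k+1}) we obtain:

  H_0: rank C_0 − rank ∂_1 = 10 − 9 = 1, and the invariant factors of ∂_1 are all 1, so H_0 = Z.
  H_1: rank ker ∂_1 − rank ∂_2 = (30 − 9) − 20 = 1, and ∂_2 has invariant factor 2 > 1, so H_1 = Z ⊕ Z/2.
  H_2: rank ker ∂_2 − rank ∂_3 = (20 − 20) − 0 = 0, and there is no ∂_3, so H_2 = 0.

As a check, the Euler characteristic is 10 − 30 + 20 = 0, which agrees with 1 − 1 + 0 = 0.

H_0 ≅ Z,  H_1 ≅ Z ⊕ Z/2,  H_2 = 0.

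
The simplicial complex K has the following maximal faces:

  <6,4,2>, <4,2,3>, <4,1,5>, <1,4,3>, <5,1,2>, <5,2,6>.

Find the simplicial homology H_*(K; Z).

H_0 = Z,  H_1 = Z,  H_2 = 0.

We work with the vertex ordering 1 < 2 < 3 < 4 < 5 < 6. The simplices of K, each written with vertices in increasing order, are:

  0-simplices (6): [1], [2], [3], [4], [5], [6]
  1-simplices (12): [1,2], [1,3], [1,4], [1,5], [2,3], [2,4], [2,5], [2,6], [3,4], [4,5], [4,6], [5,6]
  2-simplices (6): [1,2,5], [1,3,4], [1,4,5], [2,3,4], [2,4,6], [2,5,6]

giving chain groups C_0 ≅ Z^6, C_1 ≅ Z^12, C_2 ≅ Z^6.

∂_1: C_1 → C_0 is given by ∂[p,q] = [q] − [p].
The resulting 6×12 matrix has rank 5, and its Smith normal form has invariant factors (1,1,1,1,1).

The boundary map ∂_2: C_2 → C_1 sends each 2-simplex [p,q,r] to [q,r] − [p,r] + [p,q]. For instance
  ∂[1,2,5] = [2,5] − [1,5] + [1,2],
  ∂[1,4,5] = [4,5] − [1,5] + [1,4].
As a 12×6 matrix over Z this has rank 6, with invariant factors (1,1,1,1,1,1).

From H_k ≅ ker(∂_k) / im(∂_{k+1}) we obtain:

  H_0: rank C_0 − rank ∂_1 = 6 − 5 = 1, and the invariant factors of ∂_1 are all 1, so H_0 ≅ Z.
  H_1: rank ker ∂_1 − rank ∂_2 = (12 − 5) − 6 = 1, and the invariant factors of ∂_2 are all 1, so H_1 ≅ Z.
  H_2: rank ker ∂_2 − rank ∂_3 = (6 − 6) − 0 = 0, and there is no ∂_3, so H_2 ≅ 0.

(K is a triangulation of the cylinder S^1 x I.)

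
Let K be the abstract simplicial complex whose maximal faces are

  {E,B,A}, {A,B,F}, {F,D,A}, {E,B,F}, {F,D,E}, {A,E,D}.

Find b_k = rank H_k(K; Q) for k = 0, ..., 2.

b_0 = 1, b_1 = 0, b_2 = 1.

Fix the vertex order A < B < D < E < F and write every simplex with vertices in increasing order. Then dim K = 2 and the simplices of K are:

  0-simplices (5): A, B, D, E, F
  1-simplices (9): AB, AD, AE, AF, BE, BF, DE, DF, EF
  2-simplices (6): ABE, ABF, ADE, ADF, BEF, DEF

so the chain groups are C_0 ≅ Z^5, C_1 ≅ Z^9, C_2 ≅ Z^6.

The boundary map ∂_1: C_1 → C_0 maps an edge to its endpoints' difference, ∂[p,q] = q − p. For instance
  ∂BF = F − B.
As a 5×9 matrix over Z this has rank 4, with invariant factors (1,1,1,1).

∂_2: C_2 → C_1 sends each 2-simplex [p,q,r] to [q,r] − [p,r] + [p,q]. For instance
  ∂ADE = DE − AE + AD,
  ∂ABF = BF − AF + AB.
The resulting 9×6 matrix has rank 5, and its Smith normal form has invariant factors (1,1,1,1,1).

Now H_k = ker ∂_k / im ∂_{k+1}, so:

  H_0: rank C_0 − rank ∂_1 = 5 − 4 = 1, and the invariant factors of ∂_1 are all 1, so H_0 = Z.
  H_1: rank ker ∂_1 − rank ∂_2 = (9 − 4) − 5 = 0, and the invariant factors of ∂_2 are all 1, so H_1 = 0.
  H_2: rank ker ∂_2 − rank ∂_3 = (6 − 5) − 0 = 1, and there is no ∂_3, so H_2 = Z.

Hence the Betti numbers are b_0 = 1, b_1 = 0, b_2 = 1.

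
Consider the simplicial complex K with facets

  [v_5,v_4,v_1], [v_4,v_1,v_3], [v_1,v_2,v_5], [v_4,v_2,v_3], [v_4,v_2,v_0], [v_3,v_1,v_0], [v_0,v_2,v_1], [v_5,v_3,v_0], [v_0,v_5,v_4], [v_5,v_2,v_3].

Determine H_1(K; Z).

H_1 = Z/2Z.

Order the vertices as v_0 < v_1 < v_2 < v_3 < v_4 < v_5. Listing each simplex with vertices in this order, K has dimension 2 with simplices:

  0-simplices (6): [v_0], [v_1], [v_2], [v_3], [v_4], [v_5]
  1-simplices (15): (15 of them)
  2-simplices (10): [v_0,v_1,v_2], [v_0,v_1,v_3], [v_0,v_2,v_4], [v_0,v_3,v_5], [v_0,v_4,v_5], [v_1,v_2,v_5], [v_1,v_3,v_4], [v_1,v_4,v_5], [v_2,v_3,v_4], [v_2,v_3,v_5]

Hence C_0 ≅ Z^6, C_1 ≅ Z^15, C_2 ≅ Z^10.

The boundary map ∂_1: C_1 → C_0 maps an edge to its endpoints' difference, ∂[p,q] = q − p. For instance
  ∂[v_1,v_2] = [v_2] − [v_1].
The 6×15 boundary matrix has rank 5 and Smith normal form diag(1,1,1,1,1).

∂_2: C_2 → C_1 maps a triangle to the signed sum of its edges. For instance
  ∂[v_0,v_4,v_5] = [v_4,v_5] − [v_0,v_5] + [v_0,v_4],
  ∂[v_0,v_3,v_5] = [v_3,v_5] − [v_0,v_5] + [v_0,v_3].
As a 15×10 matrix over Z this has rank 10, with invariant factors (1,1,1,1,1,1,1,1,1,2).

From H_k ≅ ker(∂_k) / im(∂_{k+1}) we obtain:

  H_1: rank ker ∂_1 − rank ∂_2 = (15 − 5) − 10 = 0, and ∂_2 has invariant factor 2 > 1, so H_1 = Z/2Z.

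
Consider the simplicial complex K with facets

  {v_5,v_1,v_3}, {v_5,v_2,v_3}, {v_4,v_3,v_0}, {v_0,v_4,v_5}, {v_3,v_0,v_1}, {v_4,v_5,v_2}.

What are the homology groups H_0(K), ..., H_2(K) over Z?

Take the total order v_0 < v_1 < v_2 < v_3 < v_4 < v_5 on the vertex set. Then K (dimension 2) consists of the simplices:

  0-simplices (6): [v_0], [v_1], [v_2], [v_3], [v_4], [v_5]
  1-simplices (12): [v_0,v_1], [v_0,v_3], [v_0,v_4], [v_0,v_5], [v_1,v_3], [v_1,v_5], [v_2,v_3], [v_2,v_4], [v_2,v_5], [v_3,v_4], [v_3,v_5], [v_4,v_5]
  2-simplices (6): [v_0,v_1,v_3], [v_0,v_3,v_4], [v_0,v_4,v_5], [v_1,v_3,v_5], [v_2,v_3,v_5], [v_2,v_4,v_5]

Hence C_0 ≅ Z^6, C_1 ≅ Z^12, C_2 ≅ Z^6.

Boundary ∂_1: C_1 → C_0 maps an edge to its endpoints' difference, ∂[p,q] = q − p. For instance
  ∂[v_0,v_4] = [v_4] − [v_0].
This gives a 6×12 integer matrix of rank 5; reducing to Smith normal form yields diagonal entries (1,1,1,1,1).

∂_2: C_2 → C_1 acts by ∂[p,q,r] = [q,r] − [p,r] + [p,q]. For instance
  ∂[v_0,v_3,v_4] = [v_3,v_4] − [v_0,v_4] + [v_0,v_3],
  ∂[v_1,v_3,v_5] = [v_3,v_5] − [v_1,v_5] + [v_1,v_3].
As a 12×6 matrix over Z this has rank 6, with invariant factors (1,1,1,1,1,1).

Reading off H_k = ker ∂_k / im ∂_{k+1}:

  H_0: rank C_0 − rank ∂_1 = 6 − 5 = 1, and the invariant factors of ∂_1 are all 1, so H_0 ≅ Z.
  H_1: rank ker ∂_1 − rank ∂_2 = (12 − 5) − 6 = 1, and the invariant factors of ∂_2 are all 1, so H_1 ≅ Z.
  H_2: rank ker ∂_2 − rank ∂_3 = (6 − 6) − 0 = 0, and there is no ∂_3, so H_2 ≅ 0.

H_0 = Z,  H_1 = Z,  H_2 = 0.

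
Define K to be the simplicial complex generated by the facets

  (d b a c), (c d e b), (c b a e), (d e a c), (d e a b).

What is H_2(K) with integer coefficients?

Fix the vertex order a < b < c < d < e and write every simplex with vertices in increasing order. Then dim K = 3 and the simplices of K are:

  0-simplices (5): a, b, c, d, e
  1-simplices (10): ab, ac, ad, ae, bc, bd, be, cd, ce, de
  2-simplices (10): abc, abd, abe, acd, ace, ade, bcd, bce, bde, cde
  3-simplices (5): abcd, abce, abde, acde, bcde

Hence C_0 ≅ Z^5, C_1 ≅ Z^10, C_2 ≅ Z^10, C_3 ≅ Z^5.

∂_1: C_1 → C_0 is given by ∂[p,q] = [q] − [p].
As a 5×10 matrix over Z this has rank 4, with invariant factors (1,1,1,1).

Boundary ∂_2: C_2 → C_1 sends each 2-simplex [p,q,r] to [q,r] − [p,r] + [p,q]. For instance
  ∂bcd = cd − bd + bc,
  ∂abd = bd − ad + ab.
As a 10×10 matrix over Z this has rank 6, with invariant factors (1,1,1,1,1,1).

∂_3: C_3 → C_2 sends each 3-simplex σ to the alternating sum Σ_i (−1)^i (σ with its i-th vertex removed). For instance
  ∂abcd = bcd − acd + abd − abc,
  ∂abde = bde − ade + abe − abd.
The resulting 10×5 matrix has rank 4, and its Smith normal form has invariant factors (1,1,1,1).

Reading off H_k = ker ∂_k / im ∂_{k+1}:

  H_2: rank ker ∂_2 − rank ∂_3 = (10 − 6) − 4 = 0, and the invariant factors of ∂_3 are all 1, so H_2 ≅ 0.

H_2 = 0.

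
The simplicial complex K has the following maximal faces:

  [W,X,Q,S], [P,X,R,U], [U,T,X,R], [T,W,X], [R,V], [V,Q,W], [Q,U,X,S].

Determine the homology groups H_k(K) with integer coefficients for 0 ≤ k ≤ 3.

H_0 = Z,  H_1 = Z,  H_2 = 0,  H_3 = 0.

Take the total order P < Q < R < S < T < U < V < W < X on the vertex set. Then K (dimension 3) consists of the simplices:

  0-simplices (9): P, Q, R, S, T, U, V, W, X
  1-simplices (21): PR, PU, PX, QS, QU, QV, QW, QX, RT, RU, RV, RX, SU, SW, SX, TU, TW, TX, UX, VW, WX
  2-simplices (16): PRU, PRX, PUX, QSU, QSW, QSX, QUX, QVW, QWX, RTU, RTX, RUX, SUX, SWX, TUX, TWX
  3-simplices (4): PRUX, QSUX, QSWX, RTUX

giving chain groups C_0 ≅ Z^9, C_1 ≅ Z^21, C_2 ≅ Z^16, C_3 ≅ Z^4.

Boundary ∂_1: C_1 → C_0 maps an edge to its endpoints' difference, ∂[p,q] = q − p. For instance
  ∂SU = U − S.
This gives a 9×21 integer matrix of rank 8; reducing to Smith normal form yields diagonal entries (1,1,1,1,1,1,1,1).

Boundary ∂_2: C_2 → C_1 maps a triangle to the signed sum of its edges. For instance
  ∂QSX = SX − QX + QS,
  ∂RTU = TU − RU + RT.
As a 21×16 matrix over Z this has rank 12, with invariant factors (1,1,1,1,1,1,1,1,1,1,1,1).

∂_3: C_3 → C_2 sends each 3-simplex σ to the alternating sum Σ_i (−1)^i (σ with its i-th vertex removed). For instance
  ∂QSUX = SUX − QUX + QSX − QSU,
  ∂RTUX = TUX − RUX + RTX − RTU.
This gives a 16×4 integer matrix of rank 4; reducing to Smith normal form yields diagonal entries (1,1,1,1).

Reading off H_k = ker ∂_k / im ∂_{k+1}:

  H_0: rank C_0 − rank ∂_1 = 9 − 8 = 1, and the invariant factors of ∂_1 are all 1, so H_0 = Z.
  H_1: rank ker ∂_1 − rank ∂_2 = (21 − 8) − 12 = 1, and the invariant factors of ∂_2 are all 1, so H_1 = Z.
  H_2: rank ker ∂_2 − rank ∂_3 = (16 − 12) − 4 = 0, and the invariant factors of ∂_3 are all 1, so H_2 = 0.
  H_3: rank ker ∂_3 − rank ∂_4 = (4 − 4) − 0 = 0, and there is no ∂_4, so H_3 = 0.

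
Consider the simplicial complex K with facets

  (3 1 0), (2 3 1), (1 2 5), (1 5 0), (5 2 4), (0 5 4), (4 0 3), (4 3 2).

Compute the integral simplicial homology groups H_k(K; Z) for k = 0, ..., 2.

We work with the vertex ordering 0 < 1 < 2 < 3 < 4 < 5. The simplices of K, each written with vertices in increasing order, are:

  0-simplices (6): [0], [1], [2], [3], [4], [5]
  1-simplices (12): [0,1], [0,3], [0,4], [0,5], [1,2], [1,3], [1,5], [2,3], [2,4], [2,5], [3,4], [4,5]
  2-simplices (8): [0,1,3], [0,1,5], [0,3,4], [0,4,5], [1,2,3], [1,2,5], [2,3,4], [2,4,5]

giving chain groups C_0 ≅ Z^6, C_1 ≅ Z^12, C_2 ≅ Z^8.

The boundary map ∂_1: C_1 → C_0 sends each edge [p,q] (with p < q) to q − p. For instance
  ∂[4,5] = [5] − [4].
This gives a 6×12 integer matrix of rank 5; reducing to Smith normal form yields diagonal entries (1,1,1,1,1).

Boundary ∂_2: C_2 → C_1 maps a triangle to the signed sum of its edges. For instance
  ∂[0,1,3] = [1,3] − [0,3] + [0,1],
  ∂[0,3,4] = [3,4] − [0,4] + [0,3].
The 12×8 boundary matrix has rank 7 and Smith normal form diag(1,1,1,1,1,1,1).

Now H_k = ker ∂_k / im ∂_{k+1}, so:

  H_0: rank C_0 − rank ∂_1 = 6 − 5 = 1, and the invariant factors of ∂_1 are all 1, so H_0 = Z.
  H_1: rank ker ∂_1 − rank ∂_2 = (12 − 5) − 7 = 0, and the invariant factors of ∂_2 are all 1, so H_1 = 0.
  H_2: rank ker ∂_2 − rank ∂_3 = (8 − 7) − 0 = 1, and there is no ∂_3, so H_2 = Z.

H_0 ≅ Z,  H_1 = 0,  H_2 ≅ Z.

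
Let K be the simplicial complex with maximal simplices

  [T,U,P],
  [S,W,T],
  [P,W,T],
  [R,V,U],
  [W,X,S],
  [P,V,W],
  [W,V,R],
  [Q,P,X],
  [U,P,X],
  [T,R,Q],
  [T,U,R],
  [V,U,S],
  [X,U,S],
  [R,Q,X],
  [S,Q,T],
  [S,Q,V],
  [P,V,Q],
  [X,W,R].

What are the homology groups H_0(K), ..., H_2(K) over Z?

We work with the vertex ordering P < Q < R < S < T < U < V < W < X. The simplices of K, each written with vertices in increasing order, are:

  0-simplices (9): P, Q, R, S, T, U, V, W, X
  1-simplices (27): PQ, PT, PU, PV, PW, PX, QR, QS, QT, QV, QX, RT, RU, RV, RW, RX, ST, SU, SV, SW, SX, TU, TW, UV, UX, VW, WX
  2-simplices (18): PQV, PQX, PTU, PTW, PUX, PVW, QRT, QRX, QST, QSV, RTU, RUV, RVW, RWX, STW, SUV, SUX, SWX

Hence C_0 ≅ Z^9, C_1 ≅ Z^27, C_2 ≅ Z^18.

The boundary map ∂_1: C_1 → C_0 sends each edge [p,q] (with p < q) to q − p.
The 9×27 boundary matrix has rank 8 and Smith normal form diag(1,1,1,1,1,1,1,1).

Boundary ∂_2: C_2 → C_1 acts by ∂[p,q,r] = [q,r] − [p,r] + [p,q]. For instance
  ∂SUV = UV − SV + SU,
  ∂PQX = QX − PX + PQ.
As a 27×18 matrix over Z this has rank 17, with invariant factors (1,1,1,1,1,1,1,1,1,1,1,1,1,1,1,1,1).

Computing H_k = (kernel of ∂_k) / (image of ∂_{k+1}):

  H_0: rank C_0 − rank ∂_1 = 9 − 8 = 1, and the invariant factors of ∂_1 are all 1, so H_0 = Z.
  H_1: rank ker ∂_1 − rank ∂_2 = (27 − 8) − 17 = 2, and the invariant factors of ∂_2 are all 1, so H_1 = Z^2.
  H_2: rank ker ∂_2 − rank ∂_3 = (18 − 17) − 0 = 1, and there is no ∂_3, so H_2 = Z.

(K is a triangulation of the torus T^2.)

H_0 = Z,  H_1 = Z^2,  H_2 = Z.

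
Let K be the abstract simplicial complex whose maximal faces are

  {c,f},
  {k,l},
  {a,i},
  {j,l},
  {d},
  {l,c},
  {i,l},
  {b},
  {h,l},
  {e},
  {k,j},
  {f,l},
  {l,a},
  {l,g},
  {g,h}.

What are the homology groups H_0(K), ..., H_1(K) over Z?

Take the total order a < b < c < d < e < f < g < h < i < j < k < l on the vertex set. Then K (dimension 1) consists of the simplices:

  0-simplices (12): a, b, c, d, e, f, g, h, i, j, k, l
  1-simplices (12): ai, al, cf, cl, fl, gh, gl, hl, il, jk, jl, kl

so the chain groups are C_0 ≅ Z^12, C_1 ≅ Z^12.

The boundary map ∂_1: C_1 → C_0 is given by ∂[p,q] = [q] − [p]. For instance
  ∂al = l − a.
This gives a 12×12 integer matrix of rank 8; reducing to Smith normal form yields diagonal entries (1,1,1,1,1,1,1,1).

Computing H_k = (kernel of ∂_k) / (image of ∂_{k+1}):

  H_0: rank C_0 − rank ∂_1 = 12 − 8 = 4, and the invariant factors of ∂_1 are all 1, so H_0 ≅ Z^4.
  H_1: rank ker ∂_1 − rank ∂_2 = (12 − 8) − 0 = 4, and there is no ∂_2, so H_1 ≅ Z^4.

As a check, the Euler characteristic is 12 − 12 = 0, which agrees with 4 − 4 = 0.

H_0 ≅ Z^4,  H_1 ≅ Z^4.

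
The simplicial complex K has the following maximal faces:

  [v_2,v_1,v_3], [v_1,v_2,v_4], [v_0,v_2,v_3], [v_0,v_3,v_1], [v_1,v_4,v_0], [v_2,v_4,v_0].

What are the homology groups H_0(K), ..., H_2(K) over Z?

We work with the vertex ordering v_0 < v_1 < v_2 < v_3 < v_4. The simplices of K, each written with vertices in increasing order, are:

  0-simplices (5): [v_0], [v_1], [v_2], [v_3], [v_4]
  1-simplices (9): [v_0,v_1], [v_0,v_2], [v_0,v_3], [v_0,v_4], [v_1,v_2], [v_1,v_3], [v_1,v_4], [v_2,v_3], [v_2,v_4]
  2-simplices (6): [v_0,v_1,v_3], [v_0,v_1,v_4], [v_0,v_2,v_3], [v_0,v_2,v_4], [v_1,v_2,v_3], [v_1,v_2,v_4]

Hence C_0 ≅ Z^5, C_1 ≅ Z^9, C_2 ≅ Z^6.

The boundary map ∂_1: C_1 → C_0 sends each edge [p,q] (with p < q) to q − p. For instance
  ∂[v_0,v_2] = [v_2] − [v_0].
This gives a 5×9 integer matrix of rank 4; reducing to Smith normal form yields diagonal entries (1,1,1,1).

The boundary map ∂_2: C_2 → C_1 acts by ∂[p,q,r] = [q,r] − [p,r] + [p,q]. For instance
  ∂[v_1,v_2,v_3] = [v_2,v_3] − [v_1,v_3] + [v_1,v_2],
  ∂[v_0,v_2,v_4] = [v_2,v_4] − [v_0,v_4] + [v_0,v_2].
This gives a 9×6 integer matrix of rank 5; reducing to Smith normal form yields diagonal entries (1,1,1,1,1).

Now H_k = ker ∂_k / im ∂_{k+1}, so:

  H_0: rank C_0 − rank ∂_1 = 5 − 4 = 1, and the invariant factors of ∂_1 are all 1, so H_0 ≅ Z.
  H_1: rank ker ∂_1 − rank ∂_2 = (9 − 4) − 5 = 0, and the invariant factors of ∂_2 are all 1, so H_1 ≅ 0.
  H_2: rank ker ∂_2 − rank ∂_3 = (6 − 5) − 0 = 1, and there is no ∂_3, so H_2 ≅ Z.

As a check, the Euler characteristic is 5 − 9 + 6 = 2, which agrees with 1 − 0 + 1 = 2.
(K is a triangulation of the 2-sphere S^2.)

H_0 = Z,  H_1 = 0,  H_2 = Z.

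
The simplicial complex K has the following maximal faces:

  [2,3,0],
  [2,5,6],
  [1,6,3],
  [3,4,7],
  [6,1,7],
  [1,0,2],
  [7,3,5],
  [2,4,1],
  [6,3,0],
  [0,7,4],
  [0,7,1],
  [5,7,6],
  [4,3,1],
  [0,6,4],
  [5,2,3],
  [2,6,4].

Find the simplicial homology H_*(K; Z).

We work with the vertex ordering 0 < 1 < 2 < 3 < 4 < 5 < 6 < 7. The simplices of K, each written with vertices in increasing order, are:

  0-simplices (8): [0], [1], [2], [3], [4], [5], [6], [7]
  1-simplices (24): (24 of them)
  2-simplices (16): [0,1,2], [0,1,7], [0,2,3], [0,3,6], [0,4,6], [0,4,7], [1,2,4], [1,3,4], [1,3,6], [1,6,7], [2,3,5], [2,4,6], [2,5,6], [3,4,7], [3,5,7], [5,6,7]

so the chain groups are C_0 ≅ Z^8, C_1 ≅ Z^24, C_2 ≅ Z^16.

Boundary ∂_1: C_1 → C_0 is given by ∂[p,q] = [q] − [p].
This gives a 8×24 integer matrix of rank 7; reducing to Smith normal form yields diagonal entries (1,1,1,1,1,1,1).

∂_2: C_2 → C_1 sends each 2-simplex [p,q,r] to [q,r] − [p,r] + [p,q]. For instance
  ∂[2,4,6] = [4,6] − [2,6] + [2,4],
  ∂[3,4,7] = [4,7] − [3,7] + [3,4].
As a 24×16 matrix over Z this has rank 15, with invariant factors (1,1,1,1,1,1,1,1,1,1,1,1,1,1,1).

Computing H_k = (kernel of ∂_k) / (image of ∂_{k+1}):

  H_0: rank C_0 − rank ∂_1 = 8 − 7 = 1, and the invariant factors of ∂_1 are all 1, so H_0 ≅ Z.
  H_1: rank ker ∂_1 − rank ∂_2 = (24 − 7) − 15 = 2, and the invariant factors of ∂_2 are all 1, so H_1 ≅ Z^2.
  H_2: rank ker ∂_2 − rank ∂_3 = (16 − 15) − 0 = 1, and there is no ∂_3, so H_2 ≅ Z.

H_0 ≅ Z,  H_1 ≅ Z^2,  H_2 ≅ Z.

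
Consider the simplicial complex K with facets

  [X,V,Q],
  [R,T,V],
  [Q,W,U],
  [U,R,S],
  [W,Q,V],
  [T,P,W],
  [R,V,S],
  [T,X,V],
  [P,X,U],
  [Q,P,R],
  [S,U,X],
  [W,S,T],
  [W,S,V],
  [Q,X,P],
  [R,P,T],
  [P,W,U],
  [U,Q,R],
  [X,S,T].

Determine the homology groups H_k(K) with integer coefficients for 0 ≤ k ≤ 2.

Take the total order P < Q < R < S < T < U < V < W < X on the vertex set. Then K (dimension 2) consists of the simplices:

  0-simplices (9): P, Q, R, S, T, U, V, W, X
  1-simplices (27): PQ, PR, PT, PU, PW, PX, QR, QU, QV, QW, QX, RS, RT, RU, RV, ST, SU, SV, SW, SX, TV, TW, TX, UW, UX, VW, VX
  2-simplices (18): PQR, PQX, PRT, PTW, PUW, PUX, QRU, QUW, QVW, QVX, RSU, RSV, RTV, STW, STX, SUX, SVW, TVX

so the chain groups are C_0 ≅ Z^9, C_1 ≅ Z^27, C_2 ≅ Z^18.

Boundary ∂_1: C_1 → C_0 sends each edge [p,q] (with p < q) to q − p.
The resulting 9×27 matrix has rank 8, and its Smith normal form has invariant factors (1,1,1,1,1,1,1,1).

Boundary ∂_2: C_2 → C_1 maps a triangle to the signed sum of its edges. For instance
  ∂SUX = UX − SX + SU,
  ∂SVW = VW − SW + SV.
The resulting 27×18 matrix has rank 18, and its Smith normal form has invariant factors (1,1,1,1,1,1,1,1,1,1,1,1,1,1,1,1,1,2).

Now H_k = ker ∂_k / im ∂_{k+1}, so:

  H_0: rank C_0 − rank ∂_1 = 9 − 8 = 1, and the invariant factors of ∂_1 are all 1, so H_0 ≅ Z.
  H_1: rank ker ∂_1 − rank ∂_2 = (27 − 8) − 18 = 1, and ∂_2 has invariant factor 2 > 1, so H_1 ≅ Z ⊕ Z/2Z.
  H_2: rank ker ∂_2 − rank ∂_3 = (18 − 18) − 0 = 0, and there is no ∂_3, so H_2 ≅ 0.

(K is a triangulation of the Klein bottle.)

H_0 = Z,  H_1 = Z ⊕ Z/2Z,  H_2 = 0.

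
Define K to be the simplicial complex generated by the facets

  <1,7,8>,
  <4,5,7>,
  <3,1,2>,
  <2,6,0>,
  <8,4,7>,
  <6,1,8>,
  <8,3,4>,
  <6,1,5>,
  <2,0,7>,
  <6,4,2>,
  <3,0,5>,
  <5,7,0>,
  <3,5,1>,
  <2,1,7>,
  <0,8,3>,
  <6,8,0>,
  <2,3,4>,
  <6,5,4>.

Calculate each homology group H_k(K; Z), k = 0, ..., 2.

H_0 ≅ Z,  H_1 ≅ Z^2,  H_2 ≅ Z.

Take the total order 0 < 1 < 2 < 3 < 4 < 5 < 6 < 7 < 8 on the vertex set. Then K (dimension 2) consists of the simplices:

  0-simplices (9): [0], [1], [2], [3], [4], [5], [6], [7], [8]
  1-simplices (27): (27 of them)
  2-simplices (18): [0,2,6], [0,2,7], [0,3,5], [0,3,8], [0,5,7], [0,6,8], [1,2,3], [1,2,7], [1,3,5], [1,5,6], [1,6,8], [1,7,8], [2,3,4], [2,4,6], [3,4,8], [4,5,6], [4,5,7], [4,7,8]

Hence C_0 ≅ Z^9, C_1 ≅ Z^27, C_2 ≅ Z^18.

∂_1: C_1 → C_0 is given by ∂[p,q] = [q] − [p]. For instance
  ∂[2,3] = [3] − [2].
This gives a 9×27 integer matrix of rank 8; reducing to Smith normal form yields diagonal entries (1,1,1,1,1,1,1,1).

The boundary map ∂_2: C_2 → C_1 maps a triangle to the signed sum of its edges. For instance
  ∂[0,3,5] = [3,5] − [0,5] + [0,3],
  ∂[2,4,6] = [4,6] − [2,6] + [2,4].
The resulting 27×18 matrix has rank 17, and its Smith normal form has invariant factors (1,1,1,1,1,1,1,1,1,1,1,1,1,1,1,1,1).

From H_k ≅ ker(∂_k) / im(∂_{k+1}) we obtain:

  H_0: rank C_0 − rank ∂_1 = 9 − 8 = 1, and the invariant factors of ∂_1 are all 1, so H_0 ≅ Z.
  H_1: rank ker ∂_1 − rank ∂_2 = (27 − 8) − 17 = 2, and the invariant factors of ∂_2 are all 1, so H_1 ≅ Z^2.
  H_2: rank ker ∂_2 − rank ∂_3 = (18 − 17) − 0 = 1, and there is no ∂_3, so H_2 ≅ Z.

(K is a triangulation of the torus T^2.)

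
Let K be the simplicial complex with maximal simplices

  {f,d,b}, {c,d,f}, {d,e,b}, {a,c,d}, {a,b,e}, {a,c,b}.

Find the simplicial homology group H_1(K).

K has 6 vertices, 12 edges, 6 triangles.
rank ∂_1 = 5, rank ∂_2 = 6 ⇒ b_1 = 12 − 5 − 6 = 1; all invariant factors of ∂_2 are 1 so no torsion. So H_1 = Z.

H_1 ≅ Z.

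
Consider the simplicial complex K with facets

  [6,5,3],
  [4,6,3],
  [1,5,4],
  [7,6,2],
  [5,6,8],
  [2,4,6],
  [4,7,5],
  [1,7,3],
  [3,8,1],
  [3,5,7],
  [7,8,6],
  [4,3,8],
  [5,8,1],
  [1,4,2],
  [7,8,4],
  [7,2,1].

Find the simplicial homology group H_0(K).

H_0 = Z.

We work with the vertex ordering 1 < 2 < 3 < 4 < 5 < 6 < 7 < 8. The simplices of K, each written with vertices in increasing order, are:

  0-simplices (8): [1], [2], [3], [4], [5], [6], [7], [8]
  1-simplices (24): (24 of them)
  2-simplices (16): [1,2,4], [1,2,7], [1,3,7], [1,3,8], [1,4,5], [1,5,8], [2,4,6], [2,6,7], [3,4,6], [3,4,8], [3,5,6], [3,5,7], [4,5,7], [4,7,8], [5,6,8], [6,7,8]

Hence C_0 ≅ Z^8, C_1 ≅ Z^24, C_2 ≅ Z^16.

Boundary ∂_1: C_1 → C_0 is given by ∂[p,q] = [q] − [p]. For instance
  ∂[2,7] = [7] − [2].
The 8×24 boundary matrix has rank 7 and Smith normal form diag(1,1,1,1,1,1,1).

∂_2: C_2 → C_1 acts by ∂[p,q,r] = [q,r] − [p,r] + [p,q]. For instance
  ∂[1,3,7] = [3,7] − [1,7] + [1,3],
  ∂[1,2,7] = [2,7] − [1,7] + [1,2].
The resulting 24×16 matrix has rank 15, and its Smith normal form has invariant factors (1,1,1,1,1,1,1,1,1,1,1,1,1,1,1).

Computing H_k = (kernel of ∂_k) / (image of ∂_{k+1}):

  H_0: rank C_0 − rank ∂_1 = 8 − 7 = 1, and the invariant factors of ∂_1 are all 1, so H_0 = Z.

(K is a triangulation of the torus T^2.)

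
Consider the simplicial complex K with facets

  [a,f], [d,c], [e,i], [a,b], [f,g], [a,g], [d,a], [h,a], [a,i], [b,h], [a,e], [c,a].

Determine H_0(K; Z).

H_0 = Z.

Order the vertices as a < b < c < d < e < f < g < h < i. Listing each simplex with vertices in this order, K has dimension 1 with simplices:

  0-simplices (9): a, b, c, d, e, f, g, h, i
  1-simplices (12): ab, ac, ad, ae, af, ag, ah, ai, bh, cd, ei, fg

giving chain groups C_0 ≅ Z^9, C_1 ≅ Z^12.

Boundary ∂_1: C_1 → C_0 is given by ∂[p,q] = [q] − [p].
The 9×12 boundary matrix has rank 8 and Smith normal form diag(1,1,1,1,1,1,1,1).

Now H_k = ker ∂_k / im ∂_{k+1}, so:

  H_0: rank C_0 − rank ∂_1 = 9 − 8 = 1, and the invariant factors of ∂_1 are all 1, so H_0 ≅ Z.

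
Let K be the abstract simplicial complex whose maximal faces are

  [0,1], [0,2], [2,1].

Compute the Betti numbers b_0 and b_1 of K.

b_0 = 1, b_1 = 1.

Order the vertices as 0 < 1 < 2. Listing each simplex with vertices in this order, K has dimension 1 with simplices:

  0-simplices (3): [0], [1], [2]
  1-simplices (3): [0,1], [0,2], [1,2]

so the chain groups are C_0 ≅ Z^3, C_1 ≅ Z^3.

∂_1: C_1 → C_0 is given by ∂[p,q] = [q] − [p]. For instance
  ∂[0,2] = [2] − [0].
The 3×3 boundary matrix has rank 2 and Smith normal form diag(1,1).

Now H_k = ker ∂_k / im ∂_{k+1}, so:

  H_0: rank C_0 − rank ∂_1 = 3 − 2 = 1, and the invariant factors of ∂_1 are all 1, so H_0 = Z.
  H_1: rank ker ∂_1 − rank ∂_2 = (3 − 2) − 0 = 1, and there is no ∂_2, so H_1 = Z.

Hence the Betti numbers are b_0 = 1, b_1 = 1.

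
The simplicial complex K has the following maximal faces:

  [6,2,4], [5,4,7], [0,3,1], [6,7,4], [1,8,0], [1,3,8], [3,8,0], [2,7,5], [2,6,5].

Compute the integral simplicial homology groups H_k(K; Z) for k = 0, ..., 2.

We work with the vertex ordering 0 < 1 < 2 < 3 < 4 < 5 < 6 < 7 < 8. The simplices of K, each written with vertices in increasing order, are:

  0-simplices (9): [0], [1], [2], [3], [4], [5], [6], [7], [8]
  1-simplices (16): [0,1], [0,3], [0,8], [1,3], [1,8], [2,4], [2,5], [2,6], [2,7], [3,8], [4,5], [4,6], [4,7], [5,6], [5,7], [6,7]
  2-simplices (9): [0,1,3], [0,1,8], [0,3,8], [1,3,8], [2,4,6], [2,5,6], [2,5,7], [4,5,7], [4,6,7]

giving chain groups C_0 ≅ Z^9, C_1 ≅ Z^16, C_2 ≅ Z^9.

Boundary ∂_1: C_1 → C_0 sends each edge [p,q] (with p < q) to q − p.
This gives a 9×16 integer matrix of rank 7; reducing to Smith normal form yields diagonal entries (1,1,1,1,1,1,1).

The boundary map ∂_2: C_2 → C_1 sends each 2-simplex [p,q,r] to [q,r] − [p,r] + [p,q]. For instance
  ∂[0,3,8] = [3,8] − [0,8] + [0,3],
  ∂[4,5,7] = [5,7] − [4,7] + [4,5].
The 16×9 boundary matrix has rank 8 and Smith normal form diag(1,1,1,1,1,1,1,1).

Computing H_k = (kernel of ∂_k) / (image of ∂_{k+1}):

  H_0: rank C_0 − rank ∂_1 = 9 − 7 = 2, and the invariant factors of ∂_1 are all 1, so H_0 ≅ Z^2.
  H_1: rank ker ∂_1 − rank ∂_2 = (16 − 7) − 8 = 1, and the invariant factors of ∂_2 are all 1, so H_1 ≅ Z.
  H_2: rank ker ∂_2 − rank ∂_3 = (9 − 8) − 0 = 1, and there is no ∂_3, so H_2 ≅ Z.

H_0 ≅ Z^2,  H_1 ≅ Z,  H_2 ≅ Z.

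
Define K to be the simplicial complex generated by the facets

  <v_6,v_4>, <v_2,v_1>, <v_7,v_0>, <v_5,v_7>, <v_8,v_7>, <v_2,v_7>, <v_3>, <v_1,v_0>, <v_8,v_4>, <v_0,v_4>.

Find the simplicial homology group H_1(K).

H_1 ≅ Z^2.

Order the vertices as v_0 < v_1 < v_2 < v_3 < v_4 < v_5 < v_6 < v_7 < v_8. Listing each simplex with vertices in this order, K has dimension 1 with simplices:

  0-simplices (9): [v_0], [v_1], [v_2], [v_3], [v_4], [v_5], [v_6], [v_7], [v_8]
  1-simplices (9): [v_0,v_1], [v_0,v_4], [v_0,v_7], [v_1,v_2], [v_2,v_7], [v_4,v_6], [v_4,v_8], [v_5,v_7], [v_7,v_8]

Hence C_0 ≅ Z^9, C_1 ≅ Z^9.

The boundary map ∂_1: C_1 → C_0 is given by ∂[p,q] = [q] − [p].
As a 9×9 matrix over Z this has rank 7, with invariant factors (1,1,1,1,1,1,1).

From H_k ≅ ker(∂_k) / im(∂_{k+1}) we obtain:

  H_1: rank ker ∂_1 − rank ∂_2 = (9 − 7) − 0 = 2, and there is no ∂_2, so H_1 ≅ Z^2.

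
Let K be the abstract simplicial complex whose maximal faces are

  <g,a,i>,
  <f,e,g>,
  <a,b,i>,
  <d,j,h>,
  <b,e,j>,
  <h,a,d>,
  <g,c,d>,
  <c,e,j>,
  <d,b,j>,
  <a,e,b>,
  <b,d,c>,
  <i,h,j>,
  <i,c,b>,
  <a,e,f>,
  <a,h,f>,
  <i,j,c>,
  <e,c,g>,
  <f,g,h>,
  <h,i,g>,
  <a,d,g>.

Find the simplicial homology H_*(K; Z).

Order the vertices as a < b < c < d < e < f < g < h < i < j. Listing each simplex with vertices in this order, K has dimension 2 with simplices:

  0-simplices (10): a, b, c, d, e, f, g, h, i, j
  1-simplices (30): ab, ad, ae, af, ag, ah, ai, bc, bd, be, bi, bj, cd, ce, cg, ci, cj, dg, dh, dj, ef, eg, ej, fg, fh, gh, gi, hi, hj, ij
  2-simplices (20): abe, abi, adg, adh, aef, afh, agi, bcd, bci, bdj, bej, cdg, ceg, cej, cij, dhj, efg, fgh, ghi, hij

so the chain groups are C_0 ≅ Z^10, C_1 ≅ Z^30, C_2 ≅ Z^20.

∂_1: C_1 → C_0 is given by ∂[p,q] = [q] − [p].
The resulting 10×30 matrix has rank 9, and its Smith normal form has invariant factors (1,1,1,1,1,1,1,1,1).

∂_2: C_2 → C_1 maps a triangle to the signed sum of its edges. For instance
  ∂ceg = eg − cg + ce,
  ∂fgh = gh − fh + fg.
The 30×20 boundary matrix has rank 20 and Smith normal form diag(1,1,1,1,1,1,1,1,1,1,1,1,1,1,1,1,1,1,1,2).

Reading off H_k = ker ∂_k / im ∂_{k+1}:

  H_0: rank C_0 − rank ∂_1 = 10 − 9 = 1, and the invariant factors of ∂_1 are all 1, so H_0 = Z.
  H_1: rank ker ∂_1 − rank ∂_2 = (30 − 9) − 20 = 1, and ∂_2 has invariant factor 2 > 1, so H_1 = Z ⊕ Z/2.
  H_2: rank ker ∂_2 − rank ∂_3 = (20 − 20) − 0 = 0, and there is no ∂_3, so H_2 = 0.

H_0 = Z,  H_1 = Z ⊕ Z/2,  H_2 = 0.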